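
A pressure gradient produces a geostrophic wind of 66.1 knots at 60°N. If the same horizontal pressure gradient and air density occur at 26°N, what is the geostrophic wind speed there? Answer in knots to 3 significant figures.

131 knots

With the same pressure gradient and density, V_g ∝ 1/f ∝ 1/sin φ.
V₂ = V₁ · sin φ₁ / sin φ₂ = 66.1 × sin 60° / sin 26°
V₂ = 66.1 × 0.8660/0.4384 = 131 knots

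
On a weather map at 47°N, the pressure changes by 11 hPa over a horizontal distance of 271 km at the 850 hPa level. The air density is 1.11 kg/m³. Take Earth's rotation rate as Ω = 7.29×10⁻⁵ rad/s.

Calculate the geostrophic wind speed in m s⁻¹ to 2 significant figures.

34 m s⁻¹

Coriolis parameter at 47°N:
f = 2Ω sin φ = 2 × 7.29×10⁻⁵ × sin 47° = 1.07×10⁻⁴ s⁻¹
Pressure gradient: |∂P/∂n| = 1100 Pa / 271000 m = 4.06×10⁻³ Pa/m
Geostrophic balance (pressure-gradient force = Coriolis force):
V_g = (1/(fρ)) |∂P/∂n| = 4.06×10⁻³ / (1.07×10⁻⁴ × 1.11) = 34.3 m/s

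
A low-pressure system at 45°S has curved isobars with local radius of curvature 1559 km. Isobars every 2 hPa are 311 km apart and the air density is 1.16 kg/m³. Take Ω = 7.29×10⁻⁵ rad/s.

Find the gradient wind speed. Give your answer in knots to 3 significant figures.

Coriolis parameter at 45°S:
f = 2Ω sin φ = 2 × 7.29×10⁻⁵ × sin 45° = 1.03×10⁻⁴ s⁻¹
Pressure gradient: |∂P/∂n| = 200 Pa / 311000 m = 6.43×10⁻⁴ Pa/m
Geostrophic speed: V_g = |∂P/∂n|/(fρ) = 6.43×10⁻⁴/(1.03×10⁻⁴ × 1.16) = 5.38 m/s
Around a low, centrifugal force acts outward with Coriolis, so pressure-gradient force balances both:
(1/ρ)|∂P/∂n| = fV + V²/R  →  V² + fR·V − fR·V_g = 0
With fR = 1.03×10⁻⁴ × 1559×10³ m = 161 m/s:
V = [−fR + √((fR)² + 4 fR V_g)]/2 = [−161 + √(161² + 4×161×5.38)]/2 = 5.21 m/s
Subgeostrophic (V < V_g = 5.38 m/s), as expected around a low.
Converting: 5.21 m/s × 1.944 = 10.1 knots

10.1 knots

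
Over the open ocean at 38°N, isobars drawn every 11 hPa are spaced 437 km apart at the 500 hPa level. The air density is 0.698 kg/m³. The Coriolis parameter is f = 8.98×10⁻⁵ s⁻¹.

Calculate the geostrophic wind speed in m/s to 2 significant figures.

40 m/s

Pressure gradient: |∂P/∂n| = 1100 Pa / 437000 m = 2.52×10⁻³ Pa/m
Geostrophic balance (pressure-gradient force = Coriolis force):
V_g = (1/(fρ)) |∂P/∂n| = 2.52×10⁻³ / (8.98×10⁻⁵ × 0.698) = 40.2 m/s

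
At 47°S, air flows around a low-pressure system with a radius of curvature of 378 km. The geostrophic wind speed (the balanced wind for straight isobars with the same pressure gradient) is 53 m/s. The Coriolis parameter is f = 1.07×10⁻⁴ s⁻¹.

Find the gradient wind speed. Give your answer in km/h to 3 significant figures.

109 km/h

Around a low, centrifugal force acts outward with Coriolis, so pressure-gradient force balances both:
(1/ρ)|∂P/∂n| = fV + V²/R  →  V² + fR·V − fR·V_g = 0
With fR = 1.07×10⁻⁴ × 378×10³ m = 40.4 m/s:
V = [−fR + √((fR)² + 4 fR V_g)]/2 = [−40.4 + √(40.4² + 4×40.4×53)]/2 = 30.3 m/s
Subgeostrophic (V < V_g = 53 m/s), as expected around a low.
Converting: 30.3 m/s × 3.6 = 109 km/h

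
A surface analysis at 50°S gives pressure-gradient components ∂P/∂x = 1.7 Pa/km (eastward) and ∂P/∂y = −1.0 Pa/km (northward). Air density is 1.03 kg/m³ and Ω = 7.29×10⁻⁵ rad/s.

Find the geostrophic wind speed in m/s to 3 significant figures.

17.1 m/s

Coriolis parameter at 50°S:
f = 2Ω sin φ = 2 × 7.29×10⁻⁵ × sin 50° = 1.12×10⁻⁴ s⁻¹
In the Southern Hemisphere f is negative: f = −1.12×10⁻⁴ s⁻¹.
Component geostrophic relations (x east, y north):
u_g = −(1/(fρ)) ∂P/∂y,  v_g = (1/(fρ)) ∂P/∂x
u_g = −(−1.0×10⁻³)/(−1.12×10⁻⁴ × 1.03) = −8.69 m/s;  v_g = (1.7×10⁻³)/(−1.12×10⁻⁴ × 1.03) = −14.8 m/s
|V_g| = √(u_g² + v_g²) = 17.1 m/s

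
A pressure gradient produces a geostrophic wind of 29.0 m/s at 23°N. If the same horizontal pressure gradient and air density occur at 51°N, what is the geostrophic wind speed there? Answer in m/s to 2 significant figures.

15 m/s

With the same pressure gradient and density, V_g ∝ 1/f ∝ 1/sin φ.
V₂ = V₁ · sin φ₁ / sin φ₂ = 29.0 × sin 23° / sin 51°
V₂ = 29.0 × 0.3907/0.7771 = 15 m/s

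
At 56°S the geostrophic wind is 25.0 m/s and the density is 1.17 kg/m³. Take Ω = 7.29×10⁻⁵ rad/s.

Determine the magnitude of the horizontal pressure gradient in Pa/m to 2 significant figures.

3.5×10⁻³ Pa/m

Coriolis parameter at 56°S:
f = 2Ω sin φ = 2 × 7.29×10⁻⁵ × sin 56° = 1.21×10⁻⁴ s⁻¹
Geostrophic balance rearranged: |∂P/∂n| = f ρ V_g
|∂P/∂n| = 1.21×10⁻⁴ × 1.17 × 25.0 = 3.54×10⁻³ Pa/m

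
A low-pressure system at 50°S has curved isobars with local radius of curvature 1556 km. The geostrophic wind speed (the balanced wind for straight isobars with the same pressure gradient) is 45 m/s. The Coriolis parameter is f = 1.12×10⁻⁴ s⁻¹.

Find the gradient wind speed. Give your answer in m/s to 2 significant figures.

37 m/s

Around a low, centrifugal force acts outward with Coriolis, so pressure-gradient force balances both:
(1/ρ)|∂P/∂n| = fV + V²/R  →  V² + fR·V − fR·V_g = 0
With fR = 1.12×10⁻⁴ × 1556×10³ m = 174 m/s:
V = [−fR + √((fR)² + 4 fR V_g)]/2 = [−174 + √(174² + 4×174×45)]/2 = 37.1 m/s
Subgeostrophic (V < V_g = 45 m/s), as expected around a low.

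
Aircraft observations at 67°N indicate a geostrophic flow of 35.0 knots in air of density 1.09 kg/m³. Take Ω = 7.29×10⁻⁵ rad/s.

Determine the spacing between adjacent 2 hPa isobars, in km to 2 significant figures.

Coriolis parameter at 67°N:
f = 2Ω sin φ = 2 × 7.29×10⁻⁵ × sin 67° = 1.34×10⁻⁴ s⁻¹
Wind speed in SI: 35.0 knots = 18.0 m/s
Geostrophic balance rearranged: |∂P/∂n| = f ρ V_g
|∂P/∂n| = 1.34×10⁻⁴ × 1.09 × 18.0 = 2.63×10⁻³ Pa/m
Isobar spacing: Δn = ΔP/|∂P/∂n| = 200 Pa / 2.63×10⁻³ Pa/m = 75930 m ≈ 76 km

76 km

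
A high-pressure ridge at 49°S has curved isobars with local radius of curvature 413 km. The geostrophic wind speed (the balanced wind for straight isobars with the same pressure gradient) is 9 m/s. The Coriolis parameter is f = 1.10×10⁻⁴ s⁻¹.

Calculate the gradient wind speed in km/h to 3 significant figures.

44.5 km/h

Around a high, pressure-gradient force acts outward with centrifugal, so Coriolis balances both:
fV = (1/ρ)|∂P/∂n| + V²/R  →  V² − fR·V + fR·V_g = 0
With fR = 1.10×10⁻⁴ × 413×10³ m = 45.4 m/s:
V = [fR − √((fR)² − 4 fR V_g)]/2 = [45.4 − √(45.4² − 4×45.4×9)]/2 = 12.4 m/s
Supergeostrophic (V > V_g = 9 m/s), as expected around a high.
Converting: 12.4 m/s × 3.6 = 44.5 km/h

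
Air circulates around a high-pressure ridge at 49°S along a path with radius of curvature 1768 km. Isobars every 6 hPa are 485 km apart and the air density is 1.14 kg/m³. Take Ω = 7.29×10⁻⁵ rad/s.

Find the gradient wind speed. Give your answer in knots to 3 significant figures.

20.3 knots

Coriolis parameter at 49°S:
f = 2Ω sin φ = 2 × 7.29×10⁻⁵ × sin 49° = 1.10×10⁻⁴ s⁻¹
Pressure gradient: |∂P/∂n| = 600 Pa / 485000 m = 1.24×10⁻³ Pa/m
Geostrophic speed: V_g = |∂P/∂n|/(fρ) = 1.24×10⁻³/(1.10×10⁻⁴ × 1.14) = 9.86 m/s
Around a high, pressure-gradient force acts outward with centrifugal, so Coriolis balances both:
fV = (1/ρ)|∂P/∂n| + V²/R  →  V² − fR·V + fR·V_g = 0
With fR = 1.10×10⁻⁴ × 1768×10³ m = 195 m/s:
V = [fR − √((fR)² − 4 fR V_g)]/2 = [195 − √(195² − 4×195×9.86)]/2 = 10.4 m/s
Supergeostrophic (V > V_g = 9.86 m/s), as expected around a high.
Converting: 10.4 m/s × 1.944 = 20.3 knots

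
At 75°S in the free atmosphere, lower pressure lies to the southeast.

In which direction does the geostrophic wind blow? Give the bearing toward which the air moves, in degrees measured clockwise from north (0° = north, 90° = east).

The pressure-gradient force points toward the southeast (bearing 135°).
Geostrophic balance: in the Southern Hemisphere the Coriolis force deflects motion to the left, so the geostrophic wind blows 90° to the left of the pressure-gradient force (low pressure on the right).
Rotating 135° by 90° counterclockwise gives 045° — the wind blows toward the northeast.

045°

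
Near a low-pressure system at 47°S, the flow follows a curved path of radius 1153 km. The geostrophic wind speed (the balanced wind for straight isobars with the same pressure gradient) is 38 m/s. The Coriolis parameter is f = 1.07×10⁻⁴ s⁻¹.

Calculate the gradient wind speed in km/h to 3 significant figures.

110 km/h

Around a low, centrifugal force acts outward with Coriolis, so pressure-gradient force balances both:
(1/ρ)|∂P/∂n| = fV + V²/R  →  V² + fR·V − fR·V_g = 0
With fR = 1.07×10⁻⁴ × 1153×10³ m = 123 m/s:
V = [−fR + √((fR)² + 4 fR V_g)]/2 = [−123 + √(123² + 4×123×38)]/2 = 30.5 m/s
Subgeostrophic (V < V_g = 38 m/s), as expected around a low.
Converting: 30.5 m/s × 3.6 = 110 km/h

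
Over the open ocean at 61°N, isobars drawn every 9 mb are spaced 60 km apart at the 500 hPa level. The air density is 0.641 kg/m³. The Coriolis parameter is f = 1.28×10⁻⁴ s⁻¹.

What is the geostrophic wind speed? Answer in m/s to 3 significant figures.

183 m/s

Pressure gradient: |∂P/∂n| = 900 Pa / 60000 m = 1.50×10⁻² Pa/m
Geostrophic balance (pressure-gradient force = Coriolis force):
V_g = (1/(fρ)) |∂P/∂n| = 1.50×10⁻² / (1.28×10⁻⁴ × 0.641) = 183 m/s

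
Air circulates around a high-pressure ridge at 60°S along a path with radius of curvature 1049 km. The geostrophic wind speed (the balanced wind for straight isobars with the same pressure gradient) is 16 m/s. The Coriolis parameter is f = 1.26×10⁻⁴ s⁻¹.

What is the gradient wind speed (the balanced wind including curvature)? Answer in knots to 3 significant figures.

36.2 knots

Around a high, pressure-gradient force acts outward with centrifugal, so Coriolis balances both:
fV = (1/ρ)|∂P/∂n| + V²/R  →  V² − fR·V + fR·V_g = 0
With fR = 1.26×10⁻⁴ × 1049×10³ m = 132 m/s:
V = [fR − √((fR)² − 4 fR V_g)]/2 = [132 − √(132² − 4×132×16)]/2 = 18.6 m/s
Supergeostrophic (V > V_g = 16 m/s), as expected around a high.
Converting: 18.6 m/s × 1.944 = 36.2 knots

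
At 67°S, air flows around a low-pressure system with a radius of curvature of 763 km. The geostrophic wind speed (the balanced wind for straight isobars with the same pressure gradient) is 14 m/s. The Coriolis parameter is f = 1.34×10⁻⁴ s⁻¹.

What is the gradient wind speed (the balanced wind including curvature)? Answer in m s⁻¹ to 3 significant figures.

Around a low, centrifugal force acts outward with Coriolis, so pressure-gradient force balances both:
(1/ρ)|∂P/∂n| = fV + V²/R  →  V² + fR·V − fR·V_g = 0
With fR = 1.34×10⁻⁴ × 763×10³ m = 102 m/s:
V = [−fR + √((fR)² + 4 fR V_g)]/2 = [−102 + √(102² + 4×102×14)]/2 = 12.5 m/s
Subgeostrophic (V < V_g = 14 m/s), as expected around a low.

12.5 m s⁻¹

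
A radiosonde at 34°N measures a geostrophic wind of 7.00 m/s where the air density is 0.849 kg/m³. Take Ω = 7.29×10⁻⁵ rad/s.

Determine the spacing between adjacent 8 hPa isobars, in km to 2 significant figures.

Coriolis parameter at 34°N:
f = 2Ω sin φ = 2 × 7.29×10⁻⁵ × sin 34° = 8.15×10⁻⁵ s⁻¹
Geostrophic balance rearranged: |∂P/∂n| = f ρ V_g
|∂P/∂n| = 8.15×10⁻⁵ × 0.849 × 7.00 = 4.85×10⁻⁴ Pa/m
Isobar spacing: Δn = ΔP/|∂P/∂n| = 800 Pa / 4.85×10⁻⁴ Pa/m = 1651068 m ≈ 1700 km

1700 km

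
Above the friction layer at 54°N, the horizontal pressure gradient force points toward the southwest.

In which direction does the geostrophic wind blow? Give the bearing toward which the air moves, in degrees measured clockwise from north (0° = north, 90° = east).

315°

The pressure-gradient force points toward the southwest (bearing 225°).
Geostrophic balance: in the Northern Hemisphere the Coriolis force deflects motion to the right, so the geostrophic wind blows 90° to the right of the pressure-gradient force (low pressure on the left).
Rotating 225° by 90° clockwise gives 315° — the wind blows toward the northwest.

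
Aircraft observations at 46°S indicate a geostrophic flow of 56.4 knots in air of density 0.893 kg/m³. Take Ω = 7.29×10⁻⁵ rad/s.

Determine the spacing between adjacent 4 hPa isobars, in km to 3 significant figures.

Coriolis parameter at 46°S:
f = 2Ω sin φ = 2 × 7.29×10⁻⁵ × sin 46° = 1.05×10⁻⁴ s⁻¹
Wind speed in SI: 56.4 knots = 29.0 m/s
Geostrophic balance rearranged: |∂P/∂n| = f ρ V_g
|∂P/∂n| = 1.05×10⁻⁴ × 0.893 × 29.0 = 2.72×10⁻³ Pa/m
Isobar spacing: Δn = ΔP/|∂P/∂n| = 400 Pa / 2.72×10⁻³ Pa/m = 147197 m ≈ 147 km

147 km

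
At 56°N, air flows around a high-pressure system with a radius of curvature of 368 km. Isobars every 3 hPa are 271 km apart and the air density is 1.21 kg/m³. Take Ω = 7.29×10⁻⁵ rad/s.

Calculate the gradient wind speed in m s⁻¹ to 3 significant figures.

9.67 m s⁻¹

Coriolis parameter at 56°N:
f = 2Ω sin φ = 2 × 7.29×10⁻⁵ × sin 56° = 1.21×10⁻⁴ s⁻¹
Pressure gradient: |∂P/∂n| = 300 Pa / 271000 m = 1.11×10⁻³ Pa/m
Geostrophic speed: V_g = |∂P/∂n|/(fρ) = 1.11×10⁻³/(1.21×10⁻⁴ × 1.21) = 7.57 m/s
Around a high, pressure-gradient force acts outward with centrifugal, so Coriolis balances both:
fV = (1/ρ)|∂P/∂n| + V²/R  →  V² − fR·V + fR·V_g = 0
With fR = 1.21×10⁻⁴ × 368×10³ m = 44.5 m/s:
V = [fR − √((fR)² − 4 fR V_g)]/2 = [44.5 − √(44.5² − 4×44.5×7.57)]/2 = 9.67 m/s
Supergeostrophic (V > V_g = 7.57 m/s), as expected around a high.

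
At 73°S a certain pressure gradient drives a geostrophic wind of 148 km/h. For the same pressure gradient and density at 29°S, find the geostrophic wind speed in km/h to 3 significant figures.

With the same pressure gradient and density, V_g ∝ 1/f ∝ 1/sin φ.
V₂ = V₁ · sin φ₁ / sin φ₂ = 148 × sin 73° / sin 29°
V₂ = 148 × 0.9563/0.4848 = 292 km/h

292 km/h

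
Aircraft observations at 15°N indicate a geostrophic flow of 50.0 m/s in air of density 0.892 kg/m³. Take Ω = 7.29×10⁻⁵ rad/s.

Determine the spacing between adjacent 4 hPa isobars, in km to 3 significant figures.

Coriolis parameter at 15°N:
f = 2Ω sin φ = 2 × 7.29×10⁻⁵ × sin 15° = 3.77×10⁻⁵ s⁻¹
Geostrophic balance rearranged: |∂P/∂n| = f ρ V_g
|∂P/∂n| = 3.77×10⁻⁵ × 0.892 × 50.0 = 1.68×10⁻³ Pa/m
Isobar spacing: Δn = ΔP/|∂P/∂n| = 400 Pa / 1.68×10⁻³ Pa/m = 237668 m ≈ 238 km

238 km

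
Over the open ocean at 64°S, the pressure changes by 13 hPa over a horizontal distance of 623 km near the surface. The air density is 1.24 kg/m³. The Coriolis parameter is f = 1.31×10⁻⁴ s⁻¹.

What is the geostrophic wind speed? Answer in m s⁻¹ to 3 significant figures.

12.8 m s⁻¹

Pressure gradient: |∂P/∂n| = 1300 Pa / 623000 m = 2.09×10⁻³ Pa/m
Geostrophic balance (pressure-gradient force = Coriolis force):
V_g = (1/(fρ)) |∂P/∂n| = 2.09×10⁻³ / (1.31×10⁻⁴ × 1.24) = 12.8 m/s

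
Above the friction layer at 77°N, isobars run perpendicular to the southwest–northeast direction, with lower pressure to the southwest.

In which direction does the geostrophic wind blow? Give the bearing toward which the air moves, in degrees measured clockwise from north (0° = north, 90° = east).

The pressure-gradient force points toward the southwest (bearing 225°).
Geostrophic balance: in the Northern Hemisphere the Coriolis force deflects motion to the right, so the geostrophic wind blows 90° to the right of the pressure-gradient force (low pressure on the left).
Rotating 225° by 90° clockwise gives 315° — the wind blows toward the northwest.

315°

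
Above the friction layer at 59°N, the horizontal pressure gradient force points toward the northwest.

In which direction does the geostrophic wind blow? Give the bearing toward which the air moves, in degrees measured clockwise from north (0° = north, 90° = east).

045°

The pressure-gradient force points toward the northwest (bearing 315°).
Geostrophic balance: in the Northern Hemisphere the Coriolis force deflects motion to the right, so the geostrophic wind blows 90° to the right of the pressure-gradient force (low pressure on the left).
Rotating 315° by 90° clockwise gives 045° — the wind blows toward the northeast.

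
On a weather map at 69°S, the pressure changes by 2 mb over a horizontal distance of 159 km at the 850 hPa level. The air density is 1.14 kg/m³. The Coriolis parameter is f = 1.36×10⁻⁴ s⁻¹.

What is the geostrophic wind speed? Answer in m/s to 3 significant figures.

8.11 m/s

Pressure gradient: |∂P/∂n| = 200 Pa / 159000 m = 1.26×10⁻³ Pa/m
Geostrophic balance (pressure-gradient force = Coriolis force):
V_g = (1/(fρ)) |∂P/∂n| = 1.26×10⁻³ / (1.36×10⁻⁴ × 1.14) = 8.11 m/s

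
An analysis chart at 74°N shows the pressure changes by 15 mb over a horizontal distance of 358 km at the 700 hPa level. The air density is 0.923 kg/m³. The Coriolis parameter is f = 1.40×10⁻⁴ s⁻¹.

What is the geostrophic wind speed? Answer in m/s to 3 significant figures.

Pressure gradient: |∂P/∂n| = 1500 Pa / 358000 m = 4.19×10⁻³ Pa/m
Geostrophic balance (pressure-gradient force = Coriolis force):
V_g = (1/(fρ)) |∂P/∂n| = 4.19×10⁻³ / (1.40×10⁻⁴ × 0.923) = 32.4 m/s

32.4 m/s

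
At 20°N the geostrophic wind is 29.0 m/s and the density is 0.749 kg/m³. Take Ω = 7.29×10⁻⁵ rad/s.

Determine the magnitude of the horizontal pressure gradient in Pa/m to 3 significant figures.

Coriolis parameter at 20°N:
f = 2Ω sin φ = 2 × 7.29×10⁻⁵ × sin 20° = 4.99×10⁻⁵ s⁻¹
Geostrophic balance rearranged: |∂P/∂n| = f ρ V_g
|∂P/∂n| = 4.99×10⁻⁵ × 0.749 × 29.0 = 1.08×10⁻³ Pa/m

1.08×10⁻³ Pa/m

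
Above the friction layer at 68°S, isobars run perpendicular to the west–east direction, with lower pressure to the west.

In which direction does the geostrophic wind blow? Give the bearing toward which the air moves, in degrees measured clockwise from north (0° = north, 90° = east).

The pressure-gradient force points toward the west (bearing 270°).
Geostrophic balance: in the Southern Hemisphere the Coriolis force deflects motion to the left, so the geostrophic wind blows 90° to the left of the pressure-gradient force (low pressure on the right).
Rotating 270° by 90° counterclockwise gives 180° — the wind blows toward the south.

180°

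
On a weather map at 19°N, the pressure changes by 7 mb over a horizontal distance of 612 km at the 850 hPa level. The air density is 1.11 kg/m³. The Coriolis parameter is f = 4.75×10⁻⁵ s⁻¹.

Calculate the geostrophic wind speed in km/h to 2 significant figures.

Pressure gradient: |∂P/∂n| = 700 Pa / 612000 m = 1.14×10⁻³ Pa/m
Geostrophic balance (pressure-gradient force = Coriolis force):
V_g = (1/(fρ)) |∂P/∂n| = 1.14×10⁻³ / (4.75×10⁻⁵ × 1.11) = 21.7 m/s
Converting: 21.7 m/s × 3.6 = 78 km/h

78 km/h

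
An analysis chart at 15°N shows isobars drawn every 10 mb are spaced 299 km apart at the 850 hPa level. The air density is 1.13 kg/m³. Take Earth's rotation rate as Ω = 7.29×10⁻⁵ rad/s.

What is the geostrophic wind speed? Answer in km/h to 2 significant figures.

Coriolis parameter at 15°N:
f = 2Ω sin φ = 2 × 7.29×10⁻⁵ × sin 15° = 3.77×10⁻⁵ s⁻¹
Pressure gradient: |∂P/∂n| = 1000 Pa / 299000 m = 3.34×10⁻³ Pa/m
Geostrophic balance (pressure-gradient force = Coriolis force):
V_g = (1/(fρ)) |∂P/∂n| = 3.34×10⁻³ / (3.77×10⁻⁵ × 1.13) = 78.4 m/s
Converting: 78.4 m/s × 3.6 = 280 km/h

280 km/h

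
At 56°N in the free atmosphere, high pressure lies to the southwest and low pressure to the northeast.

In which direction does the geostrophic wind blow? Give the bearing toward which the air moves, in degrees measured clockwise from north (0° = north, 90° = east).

The pressure-gradient force points toward the northeast (bearing 045°).
Geostrophic balance: in the Northern Hemisphere the Coriolis force deflects motion to the right, so the geostrophic wind blows 90° to the right of the pressure-gradient force (low pressure on the left).
Rotating 045° by 90° clockwise gives 135° — the wind blows toward the southeast.

135°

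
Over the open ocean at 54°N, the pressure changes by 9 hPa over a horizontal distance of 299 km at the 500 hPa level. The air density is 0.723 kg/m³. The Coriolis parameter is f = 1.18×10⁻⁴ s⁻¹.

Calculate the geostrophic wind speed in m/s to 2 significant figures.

35 m/s

Pressure gradient: |∂P/∂n| = 900 Pa / 299000 m = 3.01×10⁻³ Pa/m
Geostrophic balance (pressure-gradient force = Coriolis force):
V_g = (1/(fρ)) |∂P/∂n| = 3.01×10⁻³ / (1.18×10⁻⁴ × 0.723) = 35.3 m/s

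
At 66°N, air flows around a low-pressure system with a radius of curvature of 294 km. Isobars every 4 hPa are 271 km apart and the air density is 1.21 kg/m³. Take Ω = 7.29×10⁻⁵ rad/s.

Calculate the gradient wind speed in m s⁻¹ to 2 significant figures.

7.7 m s⁻¹

Coriolis parameter at 66°N:
f = 2Ω sin φ = 2 × 7.29×10⁻⁵ × sin 66° = 1.33×10⁻⁴ s⁻¹
Pressure gradient: |∂P/∂n| = 400 Pa / 271000 m = 1.48×10⁻³ Pa/m
Geostrophic speed: V_g = |∂P/∂n|/(fρ) = 1.48×10⁻³/(1.33×10⁻⁴ × 1.21) = 9.16 m/s
Around a low, centrifugal force acts outward with Coriolis, so pressure-gradient force balances both:
(1/ρ)|∂P/∂n| = fV + V²/R  →  V² + fR·V − fR·V_g = 0
With fR = 1.33×10⁻⁴ × 294×10³ m = 39.2 m/s:
V = [−fR + √((fR)² + 4 fR V_g)]/2 = [−39.2 + √(39.2² + 4×39.2×9.16)]/2 = 7.66 m/s
Subgeostrophic (V < V_g = 9.16 m/s), as expected around a low.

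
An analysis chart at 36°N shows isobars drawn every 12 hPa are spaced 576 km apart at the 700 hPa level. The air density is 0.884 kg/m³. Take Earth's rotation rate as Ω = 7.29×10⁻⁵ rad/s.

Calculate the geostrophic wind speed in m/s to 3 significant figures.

27.5 m/s

Coriolis parameter at 36°N:
f = 2Ω sin φ = 2 × 7.29×10⁻⁵ × sin 36° = 8.57×10⁻⁵ s⁻¹
Pressure gradient: |∂P/∂n| = 1200 Pa / 576000 m = 2.08×10⁻³ Pa/m
Geostrophic balance (pressure-gradient force = Coriolis force):
V_g = (1/(fρ)) |∂P/∂n| = 2.08×10⁻³ / (8.57×10⁻⁵ × 0.884) = 27.5 m/s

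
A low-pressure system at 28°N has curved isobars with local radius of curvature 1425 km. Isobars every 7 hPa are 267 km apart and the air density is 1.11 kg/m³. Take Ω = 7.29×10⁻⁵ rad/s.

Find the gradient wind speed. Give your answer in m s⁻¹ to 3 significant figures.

27.0 m s⁻¹

Coriolis parameter at 28°N:
f = 2Ω sin φ = 2 × 7.29×10⁻⁵ × sin 28° = 6.84×10⁻⁵ s⁻¹
Pressure gradient: |∂P/∂n| = 700 Pa / 267000 m = 2.62×10⁻³ Pa/m
Geostrophic speed: V_g = |∂P/∂n|/(fρ) = 2.62×10⁻³/(6.84×10⁻⁵ × 1.11) = 34.5 m/s
Around a low, centrifugal force acts outward with Coriolis, so pressure-gradient force balances both:
(1/ρ)|∂P/∂n| = fV + V²/R  →  V² + fR·V − fR·V_g = 0
With fR = 6.84×10⁻⁵ × 1425×10³ m = 97.5 m/s:
V = [−fR + √((fR)² + 4 fR V_g)]/2 = [−97.5 + √(97.5² + 4×97.5×34.5)]/2 = 27 m/s
Subgeostrophic (V < V_g = 34.5 m/s), as expected around a low.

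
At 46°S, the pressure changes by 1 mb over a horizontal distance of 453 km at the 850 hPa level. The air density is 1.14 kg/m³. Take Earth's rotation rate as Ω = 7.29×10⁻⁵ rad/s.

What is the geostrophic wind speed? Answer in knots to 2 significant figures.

3.6 knots

Coriolis parameter at 46°S:
f = 2Ω sin φ = 2 × 7.29×10⁻⁵ × sin 46° = 1.05×10⁻⁴ s⁻¹
Pressure gradient: |∂P/∂n| = 100 Pa / 453000 m = 2.21×10⁻⁴ Pa/m
Geostrophic balance (pressure-gradient force = Coriolis force):
V_g = (1/(fρ)) |∂P/∂n| = 2.21×10⁻⁴ / (1.05×10⁻⁴ × 1.14) = 1.85 m/s
Converting: 1.85 m/s × 1.944 = 3.6 knots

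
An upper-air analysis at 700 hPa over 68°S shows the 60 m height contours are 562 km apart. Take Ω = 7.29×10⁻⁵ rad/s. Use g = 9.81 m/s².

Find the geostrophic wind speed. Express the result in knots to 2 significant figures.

15 knots

Coriolis parameter at 68°S:
f = 2Ω sin φ = 2 × 7.29×10⁻⁵ × sin 68° = 1.35×10⁻⁴ s⁻¹
Height gradient: |∂Z/∂n| = 60 m / 562000 m = 1.07×10⁻⁴
On a pressure surface, geostrophic balance gives V_g = (g/f)|∂Z/∂n|:
V_g = 9.81 × 1.07×10⁻⁴ / 1.35×10⁻⁴ = 7.75 m/s
Converting: 7.75 m/s × 1.944 = 15 knots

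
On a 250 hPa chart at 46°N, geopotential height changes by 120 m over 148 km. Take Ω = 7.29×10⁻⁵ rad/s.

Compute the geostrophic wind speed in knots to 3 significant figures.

147 knots

Coriolis parameter at 46°N:
f = 2Ω sin φ = 2 × 7.29×10⁻⁵ × sin 46° = 1.05×10⁻⁴ s⁻¹
Height gradient: |∂Z/∂n| = 120 m / 148000 m = 8.11×10⁻⁴
On a pressure surface, geostrophic balance gives V_g = (g/f)|∂Z/∂n|:
V_g = 9.81 × 8.11×10⁻⁴ / 1.05×10⁻⁴ = 75.8 m/s
Converting: 75.8 m/s × 1.944 = 147 knots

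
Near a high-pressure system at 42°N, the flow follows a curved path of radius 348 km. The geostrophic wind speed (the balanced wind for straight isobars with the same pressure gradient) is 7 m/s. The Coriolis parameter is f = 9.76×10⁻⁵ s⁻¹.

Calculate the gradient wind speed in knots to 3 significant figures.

Around a high, pressure-gradient force acts outward with centrifugal, so Coriolis balances both:
fV = (1/ρ)|∂P/∂n| + V²/R  →  V² − fR·V + fR·V_g = 0
With fR = 9.76×10⁻⁵ × 348×10³ m = 34.0 m/s:
V = [fR − √((fR)² − 4 fR V_g)]/2 = [34.0 − √(34.0² − 4×34.0×7)]/2 = 9.87 m/s
Supergeostrophic (V > V_g = 7 m/s), as expected around a high.
Converting: 9.87 m/s × 1.944 = 19.2 knots

19.2 knots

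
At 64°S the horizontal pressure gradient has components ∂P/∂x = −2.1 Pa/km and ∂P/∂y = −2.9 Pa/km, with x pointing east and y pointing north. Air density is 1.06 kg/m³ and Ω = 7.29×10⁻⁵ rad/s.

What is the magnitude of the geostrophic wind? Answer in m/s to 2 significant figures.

Coriolis parameter at 64°S:
f = 2Ω sin φ = 2 × 7.29×10⁻⁵ × sin 64° = 1.31×10⁻⁴ s⁻¹
In the Southern Hemisphere f is negative: f = −1.31×10⁻⁴ s⁻¹.
Component geostrophic relations (x east, y north):
u_g = −(1/(fρ)) ∂P/∂y,  v_g = (1/(fρ)) ∂P/∂x
u_g = −(−2.9×10⁻³)/(−1.31×10⁻⁴ × 1.06) = −20.9 m/s;  v_g = (−2.1×10⁻³)/(−1.31×10⁻⁴ × 1.06) = 15.1 m/s
|V_g| = √(u_g² + v_g²) = 25.8 m/s

26 m/s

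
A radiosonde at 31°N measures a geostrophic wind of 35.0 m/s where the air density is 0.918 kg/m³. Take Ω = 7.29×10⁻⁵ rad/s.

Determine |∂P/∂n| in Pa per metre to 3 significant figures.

2.41×10⁻³ Pa/m

Coriolis parameter at 31°N:
f = 2Ω sin φ = 2 × 7.29×10⁻⁵ × sin 31° = 7.51×10⁻⁵ s⁻¹
Geostrophic balance rearranged: |∂P/∂n| = f ρ V_g
|∂P/∂n| = 7.51×10⁻⁵ × 0.918 × 35.0 = 2.41×10⁻³ Pa/m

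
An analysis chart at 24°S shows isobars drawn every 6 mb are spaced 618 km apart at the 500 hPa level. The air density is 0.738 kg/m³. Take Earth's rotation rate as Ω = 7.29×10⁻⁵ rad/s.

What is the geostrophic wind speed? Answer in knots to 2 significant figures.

Coriolis parameter at 24°S:
f = 2Ω sin φ = 2 × 7.29×10⁻⁵ × sin 24° = 5.93×10⁻⁵ s⁻¹
Pressure gradient: |∂P/∂n| = 600 Pa / 618000 m = 9.71×10⁻⁴ Pa/m
Geostrophic balance (pressure-gradient force = Coriolis force):
V_g = (1/(fρ)) |∂P/∂n| = 9.71×10⁻⁴ / (5.93×10⁻⁵ × 0.738) = 22.2 m/s
Converting: 22.2 m/s × 1.944 = 43 knots

43 knots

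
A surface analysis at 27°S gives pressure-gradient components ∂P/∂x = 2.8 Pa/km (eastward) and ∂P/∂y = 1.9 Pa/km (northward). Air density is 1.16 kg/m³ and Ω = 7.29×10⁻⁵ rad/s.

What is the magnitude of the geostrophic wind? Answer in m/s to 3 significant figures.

Coriolis parameter at 27°S:
f = 2Ω sin φ = 2 × 7.29×10⁻⁵ × sin 27° = 6.62×10⁻⁵ s⁻¹
In the Southern Hemisphere f is negative: f = −6.62×10⁻⁵ s⁻¹.
Component geostrophic relations (x east, y north):
u_g = −(1/(fρ)) ∂P/∂y,  v_g = (1/(fρ)) ∂P/∂x
u_g = −(1.9×10⁻³)/(−6.62×10⁻⁵ × 1.16) = 24.7 m/s;  v_g = (2.8×10⁻³)/(−6.62×10⁻⁵ × 1.16) = −36.5 m/s
|V_g| = √(u_g² + v_g²) = 44.1 m/s

44.1 m/s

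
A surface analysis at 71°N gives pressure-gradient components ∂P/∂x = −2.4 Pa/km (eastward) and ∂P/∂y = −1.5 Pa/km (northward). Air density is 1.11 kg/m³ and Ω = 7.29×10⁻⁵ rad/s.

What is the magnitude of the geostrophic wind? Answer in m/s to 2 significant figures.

18 m/s

Coriolis parameter at 71°N:
f = 2Ω sin φ = 2 × 7.29×10⁻⁵ × sin 71° = 1.38×10⁻⁴ s⁻¹
Component geostrophic relations (x east, y north):
u_g = −(1/(fρ)) ∂P/∂y,  v_g = (1/(fρ)) ∂P/∂x
u_g = −(−1.5×10⁻³)/(1.38×10⁻⁴ × 1.11) = 9.80 m/s;  v_g = (−2.4×10⁻³)/(1.38×10⁻⁴ × 1.11) = −15.7 m/s
|V_g| = √(u_g² + v_g²) = 18.5 m/s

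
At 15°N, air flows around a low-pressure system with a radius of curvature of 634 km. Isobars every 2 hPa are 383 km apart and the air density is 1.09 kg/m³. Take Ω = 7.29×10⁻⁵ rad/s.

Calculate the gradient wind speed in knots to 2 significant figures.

Coriolis parameter at 15°N:
f = 2Ω sin φ = 2 × 7.29×10⁻⁵ × sin 15° = 3.77×10⁻⁵ s⁻¹
Pressure gradient: |∂P/∂n| = 200 Pa / 383000 m = 5.22×10⁻⁴ Pa/m
Geostrophic speed: V_g = |∂P/∂n|/(fρ) = 5.22×10⁻⁴/(3.77×10⁻⁵ × 1.09) = 12.7 m/s
Around a low, centrifugal force acts outward with Coriolis, so pressure-gradient force balances both:
(1/ρ)|∂P/∂n| = fV + V²/R  →  V² + fR·V − fR·V_g = 0
With fR = 3.77×10⁻⁵ × 634×10³ m = 23.9 m/s:
V = [−fR + √((fR)² + 4 fR V_g)]/2 = [−23.9 + √(23.9² + 4×23.9×12.7)]/2 = 9.18 m/s
Subgeostrophic (V < V_g = 12.7 m/s), as expected around a low.
Converting: 9.18 m/s × 1.944 = 18 knots

18 knots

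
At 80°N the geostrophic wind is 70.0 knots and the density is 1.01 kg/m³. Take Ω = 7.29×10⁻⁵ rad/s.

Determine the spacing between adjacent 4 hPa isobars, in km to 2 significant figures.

Coriolis parameter at 80°N:
f = 2Ω sin φ = 2 × 7.29×10⁻⁵ × sin 80° = 1.44×10⁻⁴ s⁻¹
Wind speed in SI: 70.0 knots = 36.0 m/s
Geostrophic balance rearranged: |∂P/∂n| = f ρ V_g
|∂P/∂n| = 1.44×10⁻⁴ × 1.01 × 36.0 = 5.22×10⁻³ Pa/m
Isobar spacing: Δn = ΔP/|∂P/∂n| = 400 Pa / 5.22×10⁻³ Pa/m = 76594 m ≈ 77 km

77 km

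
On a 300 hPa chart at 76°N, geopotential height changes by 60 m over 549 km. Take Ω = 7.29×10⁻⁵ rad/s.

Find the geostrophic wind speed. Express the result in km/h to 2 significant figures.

27 km/h

Coriolis parameter at 76°N:
f = 2Ω sin φ = 2 × 7.29×10⁻⁵ × sin 76° = 1.41×10⁻⁴ s⁻¹
Height gradient: |∂Z/∂n| = 60 m / 549000 m = 1.09×10⁻⁴
On a pressure surface, geostrophic balance gives V_g = (g/f)|∂Z/∂n|:
V_g = 9.81 × 1.09×10⁻⁴ / 1.41×10⁻⁴ = 7.58 m/s
Converting: 7.58 m/s × 3.6 = 27 km/h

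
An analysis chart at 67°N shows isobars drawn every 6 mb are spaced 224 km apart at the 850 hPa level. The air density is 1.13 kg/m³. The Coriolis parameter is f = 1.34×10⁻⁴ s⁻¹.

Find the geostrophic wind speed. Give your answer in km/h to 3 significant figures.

63.7 km/h

Pressure gradient: |∂P/∂n| = 600 Pa / 224000 m = 2.68×10⁻³ Pa/m
Geostrophic balance (pressure-gradient force = Coriolis force):
V_g = (1/(fρ)) |∂P/∂n| = 2.68×10⁻³ / (1.34×10⁻⁴ × 1.13) = 17.7 m/s
Converting: 17.7 m/s × 3.6 = 63.7 km/h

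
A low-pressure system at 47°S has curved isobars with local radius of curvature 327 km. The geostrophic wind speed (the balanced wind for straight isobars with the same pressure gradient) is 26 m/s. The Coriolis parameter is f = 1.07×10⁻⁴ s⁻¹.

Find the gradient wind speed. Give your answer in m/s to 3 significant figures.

17.4 m/s

Around a low, centrifugal force acts outward with Coriolis, so pressure-gradient force balances both:
(1/ρ)|∂P/∂n| = fV + V²/R  →  V² + fR·V − fR·V_g = 0
With fR = 1.07×10⁻⁴ × 327×10³ m = 35.0 m/s:
V = [−fR + √((fR)² + 4 fR V_g)]/2 = [−35.0 + √(35.0² + 4×35.0×26)]/2 = 17.4 m/s
Subgeostrophic (V < V_g = 26 m/s), as expected around a low.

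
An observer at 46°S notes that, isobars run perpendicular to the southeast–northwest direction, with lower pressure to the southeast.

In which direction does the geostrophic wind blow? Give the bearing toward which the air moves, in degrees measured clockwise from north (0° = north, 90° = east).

The pressure-gradient force points toward the southeast (bearing 135°).
Geostrophic balance: in the Southern Hemisphere the Coriolis force deflects motion to the left, so the geostrophic wind blows 90° to the left of the pressure-gradient force (low pressure on the right).
Rotating 135° by 90° counterclockwise gives 045° — the wind blows toward the northeast.

045°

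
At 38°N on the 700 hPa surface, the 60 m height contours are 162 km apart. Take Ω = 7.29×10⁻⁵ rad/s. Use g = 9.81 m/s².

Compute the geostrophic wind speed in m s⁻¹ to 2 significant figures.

40 m s⁻¹

Coriolis parameter at 38°N:
f = 2Ω sin φ = 2 × 7.29×10⁻⁵ × sin 38° = 8.98×10⁻⁵ s⁻¹
Height gradient: |∂Z/∂n| = 60 m / 162000 m = 3.70×10⁻⁴
On a pressure surface, geostrophic balance gives V_g = (g/f)|∂Z/∂n|:
V_g = 9.81 × 3.70×10⁻⁴ / 8.98×10⁻⁵ = 40.5 m/s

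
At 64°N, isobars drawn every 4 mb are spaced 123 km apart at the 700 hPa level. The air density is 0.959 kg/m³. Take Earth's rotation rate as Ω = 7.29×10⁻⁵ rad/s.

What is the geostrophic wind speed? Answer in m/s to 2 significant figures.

26 m/s

Coriolis parameter at 64°N:
f = 2Ω sin φ = 2 × 7.29×10⁻⁵ × sin 64° = 1.31×10⁻⁴ s⁻¹
Pressure gradient: |∂P/∂n| = 400 Pa / 123000 m = 3.25×10⁻³ Pa/m
Geostrophic balance (pressure-gradient force = Coriolis force):
V_g = (1/(fρ)) |∂P/∂n| = 3.25×10⁻³ / (1.31×10⁻⁴ × 0.959) = 25.9 m/s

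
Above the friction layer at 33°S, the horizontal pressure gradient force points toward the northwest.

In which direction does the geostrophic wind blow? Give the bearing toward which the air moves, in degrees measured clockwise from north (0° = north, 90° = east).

225°

The pressure-gradient force points toward the northwest (bearing 315°).
Geostrophic balance: in the Southern Hemisphere the Coriolis force deflects motion to the left, so the geostrophic wind blows 90° to the left of the pressure-gradient force (low pressure on the right).
Rotating 315° by 90° counterclockwise gives 225° — the wind blows toward the southwest.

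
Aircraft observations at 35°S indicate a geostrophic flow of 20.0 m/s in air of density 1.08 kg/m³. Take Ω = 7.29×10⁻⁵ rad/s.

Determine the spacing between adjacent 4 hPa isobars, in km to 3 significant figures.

221 km

Coriolis parameter at 35°S:
f = 2Ω sin φ = 2 × 7.29×10⁻⁵ × sin 35° = 8.36×10⁻⁵ s⁻¹
Geostrophic balance rearranged: |∂P/∂n| = f ρ V_g
|∂P/∂n| = 8.36×10⁻⁵ × 1.08 × 20.0 = 1.81×10⁻³ Pa/m
Isobar spacing: Δn = ΔP/|∂P/∂n| = 400 Pa / 1.81×10⁻³ Pa/m = 221441 m ≈ 221 km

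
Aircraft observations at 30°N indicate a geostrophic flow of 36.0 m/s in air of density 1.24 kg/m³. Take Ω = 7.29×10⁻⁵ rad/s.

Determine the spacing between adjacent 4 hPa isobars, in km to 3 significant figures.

Coriolis parameter at 30°N:
f = 2Ω sin φ = 2 × 7.29×10⁻⁵ × sin 30° = 7.29×10⁻⁵ s⁻¹
Geostrophic balance rearranged: |∂P/∂n| = f ρ V_g
|∂P/∂n| = 7.29×10⁻⁵ × 1.24 × 36.0 = 3.25×10⁻³ Pa/m
Isobar spacing: Δn = ΔP/|∂P/∂n| = 400 Pa / 3.25×10⁻³ Pa/m = 122916 m ≈ 123 km

123 km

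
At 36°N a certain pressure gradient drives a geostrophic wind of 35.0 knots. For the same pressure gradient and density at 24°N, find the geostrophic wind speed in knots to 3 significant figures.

With the same pressure gradient and density, V_g ∝ 1/f ∝ 1/sin φ.
V₂ = V₁ · sin φ₁ / sin φ₂ = 35.0 × sin 36° / sin 24°
V₂ = 35.0 × 0.5878/0.4067 = 50.6 knots

50.6 knots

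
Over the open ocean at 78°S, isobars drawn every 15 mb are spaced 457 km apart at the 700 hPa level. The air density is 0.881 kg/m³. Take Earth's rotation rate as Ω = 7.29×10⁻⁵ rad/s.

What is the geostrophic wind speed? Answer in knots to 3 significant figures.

50.8 knots

Coriolis parameter at 78°S:
f = 2Ω sin φ = 2 × 7.29×10⁻⁵ × sin 78° = 1.43×10⁻⁴ s⁻¹
Pressure gradient: |∂P/∂n| = 1500 Pa / 457000 m = 3.28×10⁻³ Pa/m
Geostrophic balance (pressure-gradient force = Coriolis force):
V_g = (1/(fρ)) |∂P/∂n| = 3.28×10⁻³ / (1.43×10⁻⁴ × 0.881) = 26.1 m/s
Converting: 26.1 m/s × 1.944 = 50.8 knots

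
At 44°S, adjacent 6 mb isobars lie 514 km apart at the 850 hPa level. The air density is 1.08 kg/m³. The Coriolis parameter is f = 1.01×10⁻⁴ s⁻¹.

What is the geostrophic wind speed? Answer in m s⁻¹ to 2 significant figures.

Pressure gradient: |∂P/∂n| = 600 Pa / 514000 m = 1.17×10⁻³ Pa/m
Geostrophic balance (pressure-gradient force = Coriolis force):
V_g = (1/(fρ)) |∂P/∂n| = 1.17×10⁻³ / (1.01×10⁻⁴ × 1.08) = 10.7 m/s

11 m s⁻¹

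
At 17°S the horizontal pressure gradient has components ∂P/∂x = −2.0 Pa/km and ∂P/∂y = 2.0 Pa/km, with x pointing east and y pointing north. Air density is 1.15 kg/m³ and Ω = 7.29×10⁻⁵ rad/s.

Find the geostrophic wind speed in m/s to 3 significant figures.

Coriolis parameter at 17°S:
f = 2Ω sin φ = 2 × 7.29×10⁻⁵ × sin 17° = 4.26×10⁻⁵ s⁻¹
In the Southern Hemisphere f is negative: f = −4.26×10⁻⁵ s⁻¹.
Component geostrophic relations (x east, y north):
u_g = −(1/(fρ)) ∂P/∂y,  v_g = (1/(fρ)) ∂P/∂x
u_g = −(2.0×10⁻³)/(−4.26×10⁻⁵ × 1.15) = 40.8 m/s;  v_g = (−2.0×10⁻³)/(−4.26×10⁻⁵ × 1.15) = 40.8 m/s
|V_g| = √(u_g² + v_g²) = 57.7 m/s

57.7 m/s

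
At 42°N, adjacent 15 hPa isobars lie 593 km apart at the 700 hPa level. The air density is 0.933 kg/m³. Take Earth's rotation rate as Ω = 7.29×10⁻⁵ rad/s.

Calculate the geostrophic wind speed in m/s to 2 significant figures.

Coriolis parameter at 42°N:
f = 2Ω sin φ = 2 × 7.29×10⁻⁵ × sin 42° = 9.76×10⁻⁵ s⁻¹
Pressure gradient: |∂P/∂n| = 1500 Pa / 593000 m = 2.53×10⁻³ Pa/m
Geostrophic balance (pressure-gradient force = Coriolis force):
V_g = (1/(fρ)) |∂P/∂n| = 2.53×10⁻³ / (9.76×10⁻⁵ × 0.933) = 27.8 m/s

28 m/s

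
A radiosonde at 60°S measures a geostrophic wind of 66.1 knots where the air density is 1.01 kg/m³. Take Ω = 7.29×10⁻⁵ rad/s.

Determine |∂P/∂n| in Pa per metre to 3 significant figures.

Coriolis parameter at 60°S:
f = 2Ω sin φ = 2 × 7.29×10⁻⁵ × sin 60° = 1.26×10⁻⁴ s⁻¹
Wind speed in SI: 66.1 knots = 34.0 m/s
Geostrophic balance rearranged: |∂P/∂n| = f ρ V_g
|∂P/∂n| = 1.26×10⁻⁴ × 1.01 × 34.0 = 4.34×10⁻³ Pa/m

4.34×10⁻³ Pa/m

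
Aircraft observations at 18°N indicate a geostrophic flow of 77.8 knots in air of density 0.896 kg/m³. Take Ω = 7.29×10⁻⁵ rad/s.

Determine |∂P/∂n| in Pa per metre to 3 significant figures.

1.62×10⁻³ Pa/m

Coriolis parameter at 18°N:
f = 2Ω sin φ = 2 × 7.29×10⁻⁵ × sin 18° = 4.51×10⁻⁵ s⁻¹
Wind speed in SI: 77.8 knots = 40.0 m/s
Geostrophic balance rearranged: |∂P/∂n| = f ρ V_g
|∂P/∂n| = 4.51×10⁻⁵ × 0.896 × 40.0 = 1.62×10⁻³ Pa/m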